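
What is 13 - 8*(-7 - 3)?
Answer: 93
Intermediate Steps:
13 - 8*(-7 - 3) = 13 - 8*(-10) = 13 + 80 = 93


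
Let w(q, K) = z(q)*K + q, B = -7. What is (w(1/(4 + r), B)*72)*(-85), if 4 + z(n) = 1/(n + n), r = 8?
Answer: 85170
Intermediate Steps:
z(n) = -4 + 1/(2*n) (z(n) = -4 + 1/(n + n) = -4 + 1/(2*n))
w(q, K) = q + K*(-4 + 1/(2*q)) (w(q, K) = (-4 + 1/(2*q))*K + q = K*(-4 + 1/(2*q)) + q = q + K*(-4 + 1/(2*q)))
(w(1/(4 + r), B)*72)*(-85) = ((1/(4 + 8) - 4*(-7) + (½)*(-7)/1/(4 + 8))*72)*(-85) = ((1/12 + 28 + (½)*(-7)/1/12)*72)*(-85) = ((1/12 + 28 + (½)*(-7)/(1/12))*72)*(-85) = ((1/12 + 28 + (½)*(-7)*12)*72)*(-85) = ((1/12 + 28 - 42)*72)*(-85) = -167/12*72*(-85) = -1002*(-85) = 85170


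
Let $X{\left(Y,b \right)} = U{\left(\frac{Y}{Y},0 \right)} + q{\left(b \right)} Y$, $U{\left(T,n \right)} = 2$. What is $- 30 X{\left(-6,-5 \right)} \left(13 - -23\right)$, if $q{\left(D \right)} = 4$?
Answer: $23760$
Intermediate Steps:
$X{\left(Y,b \right)} = 2 + 4 Y$
$- 30 X{\left(-6,-5 \right)} \left(13 - -23\right) = - 30 \left(2 + 4 \left(-6\right)\right) \left(13 - -23\right) = - 30 \left(2 - 24\right) \left(13 + 23\right) = \left(-30\right) \left(-22\right) 36 = 660 \cdot 36 = 23760$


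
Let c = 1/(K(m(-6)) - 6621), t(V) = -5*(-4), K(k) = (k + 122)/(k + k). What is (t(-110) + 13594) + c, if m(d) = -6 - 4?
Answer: 451072657/33133 ≈ 13614.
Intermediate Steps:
m(d) = -10
K(k) = (122 + k)/(2*k) (K(k) = (122 + k)/((2*k)) = (122 + k)*(1/(2*k)) = (122 + k)/(2*k))
t(V) = 20
c = -5/33133 (c = 1/((1/2)*(122 - 10)/(-10) - 6621) = 1/((1/2)*(-1/10)*112 - 6621) = 1/(-28/5 - 6621) = 1/(-33133/5) = -5/33133 ≈ -0.00015091)
(t(-110) + 13594) + c = (20 + 13594) - 5/33133 = 13614 - 5/33133 = 451072657/33133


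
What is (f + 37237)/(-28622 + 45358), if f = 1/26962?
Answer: 1003983995/451236032 ≈ 2.2250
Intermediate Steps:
f = 1/26962 ≈ 3.7089e-5
(f + 37237)/(-28622 + 45358) = (1/26962 + 37237)/(-28622 + 45358) = (1003983995/26962)/16736 = (1003983995/26962)*(1/16736) = 1003983995/451236032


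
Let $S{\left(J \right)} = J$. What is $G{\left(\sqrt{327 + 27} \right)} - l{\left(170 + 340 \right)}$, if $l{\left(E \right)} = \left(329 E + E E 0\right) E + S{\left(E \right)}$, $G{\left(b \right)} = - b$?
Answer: $-85573410 - \sqrt{354} \approx -8.5573 \cdot 10^{7}$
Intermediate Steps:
$l{\left(E \right)} = E + 329 E^{2}$ ($l{\left(E \right)} = \left(329 E + E E 0\right) E + E = \left(329 E + E^{2} \cdot 0\right) E + E = \left(329 E + 0\right) E + E = 329 E E + E = 329 E^{2} + E = E + 329 E^{2}$)
$G{\left(\sqrt{327 + 27} \right)} - l{\left(170 + 340 \right)} = - \sqrt{327 + 27} - \left(170 + 340\right) \left(1 + 329 \left(170 + 340\right)\right) = - \sqrt{354} - 510 \left(1 + 329 \cdot 510\right) = - \sqrt{354} - 510 \left(1 + 167790\right) = - \sqrt{354} - 510 \cdot 167791 = - \sqrt{354} - 85573410 = -85573410 - \sqrt{354}$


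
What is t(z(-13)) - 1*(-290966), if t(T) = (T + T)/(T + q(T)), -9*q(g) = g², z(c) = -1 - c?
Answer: 290960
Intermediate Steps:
q(g) = -g²/9
t(T) = 2*T/(T - T²/9) (t(T) = (T + T)/(T - T²/9) = (2*T)/(T - T²/9) = 2*T/(T - T²/9))
t(z(-13)) - 1*(-290966) = -18/(-9 + (-1 - 1*(-13))) - 1*(-290966) = -18/(-9 + (-1 + 13)) + 290966 = -18/(-9 + 12) + 290966 = -18/3 + 290966 = -18*⅓ + 290966 = -6 + 290966 = 290960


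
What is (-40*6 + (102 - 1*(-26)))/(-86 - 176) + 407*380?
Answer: 20260516/131 ≈ 1.5466e+5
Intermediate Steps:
(-40*6 + (102 - 1*(-26)))/(-86 - 176) + 407*380 = (-240 + (102 + 26))/(-262) + 154660 = (-240 + 128)*(-1/262) + 154660 = -112*(-1/262) + 154660 = 56/131 + 154660 = 20260516/131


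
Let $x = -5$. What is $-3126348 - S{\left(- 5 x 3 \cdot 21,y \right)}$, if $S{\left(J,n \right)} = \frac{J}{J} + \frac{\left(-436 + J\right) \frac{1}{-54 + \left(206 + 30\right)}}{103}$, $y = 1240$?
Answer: $- \frac{58606539493}{18746} \approx -3.1263 \cdot 10^{6}$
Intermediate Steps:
$S{\left(J,n \right)} = \frac{9155}{9373} + \frac{J}{18746}$ ($S{\left(J,n \right)} = 1 + \frac{-436 + J}{-54 + 236} \cdot \frac{1}{103} = 1 + \frac{-436 + J}{182} \cdot \frac{1}{103} = 1 + \left(-436 + J\right) \frac{1}{182} \cdot \frac{1}{103} = 1 + \left(- \frac{218}{91} + \frac{J}{182}\right) \frac{1}{103} = 1 + \left(- \frac{218}{9373} + \frac{J}{18746}\right) = \frac{9155}{9373} + \frac{J}{18746}$)
$-3126348 - S{\left(- 5 x 3 \cdot 21,y \right)} = -3126348 - \left(\frac{9155}{9373} + \frac{\left(-5\right) \left(-5\right) 3 \cdot 21}{18746}\right) = -3126348 - \left(\frac{9155}{9373} + \frac{25 \cdot 63}{18746}\right) = -3126348 - \left(\frac{9155}{9373} + \frac{1}{18746} \cdot 1575\right) = -3126348 - \left(\frac{9155}{9373} + \frac{225}{2678}\right) = -3126348 - \frac{19885}{18746} = - \frac{58606539493}{18746}$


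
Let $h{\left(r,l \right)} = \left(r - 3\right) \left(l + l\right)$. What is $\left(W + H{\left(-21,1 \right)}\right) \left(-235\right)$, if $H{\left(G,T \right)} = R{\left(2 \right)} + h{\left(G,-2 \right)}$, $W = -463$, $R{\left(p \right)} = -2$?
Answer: $86715$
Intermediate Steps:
$h{\left(r,l \right)} = 2 l \left(-3 + r\right)$ ($h{\left(r,l \right)} = \left(-3 + r\right) 2 l = 2 l \left(-3 + r\right)$)
$H{\left(G,T \right)} = 10 - 4 G$ ($H{\left(G,T \right)} = -2 + 2 \left(-2\right) \left(-3 + G\right) = -2 - \left(-12 + 4 G\right) = 10 - 4 G$)
$\left(W + H{\left(-21,1 \right)}\right) \left(-235\right) = \left(-463 + \left(10 - -84\right)\right) \left(-235\right) = \left(-463 + \left(10 + 84\right)\right) \left(-235\right) = \left(-463 + 94\right) \left(-235\right) = \left(-369\right) \left(-235\right) = 86715$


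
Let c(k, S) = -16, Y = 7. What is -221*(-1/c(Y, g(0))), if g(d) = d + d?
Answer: -221/16 ≈ -13.813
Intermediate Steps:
g(d) = 2*d
-221*(-1/c(Y, g(0))) = -221/((-1*(-16))) = -221/16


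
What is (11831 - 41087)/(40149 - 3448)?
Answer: -29256/36701 ≈ -0.79714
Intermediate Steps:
(11831 - 41087)/(40149 - 3448) = -29256/36701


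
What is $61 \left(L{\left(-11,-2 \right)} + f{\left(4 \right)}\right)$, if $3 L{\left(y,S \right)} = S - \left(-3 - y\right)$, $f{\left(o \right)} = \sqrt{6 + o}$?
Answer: $- \frac{610}{3} + 61 \sqrt{10} \approx -10.434$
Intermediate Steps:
$L{\left(y,S \right)} = 1 + \frac{S}{3} + \frac{y}{3}$ ($L{\left(y,S \right)} = \frac{S - \left(-3 - y\right)}{3} = \frac{S + \left(3 + y\right)}{3} = \frac{3 + S + y}{3} = 1 + \frac{S}{3} + \frac{y}{3}$)
$61 \left(L{\left(-11,-2 \right)} + f{\left(4 \right)}\right) = 61 \left(\left(1 + \frac{1}{3} \left(-2\right) + \frac{1}{3} \left(-11\right)\right) + \sqrt{6 + 4}\right) = 61 \left(\left(1 - \frac{2}{3} - \frac{11}{3}\right) + \sqrt{10}\right) = 61 \left(- \frac{10}{3} + \sqrt{10}\right) = - \frac{610}{3} + 61 \sqrt{10}$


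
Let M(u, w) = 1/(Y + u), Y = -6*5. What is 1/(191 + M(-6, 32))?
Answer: 36/6875 ≈ 0.0052364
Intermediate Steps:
Y = -30
M(u, w) = 1/(-30 + u)
1/(191 + M(-6, 32)) = 1/(191 + 1/(-30 - 6)) = 1/(191 + 1/(-36)) = 1/(191 - 1/36) = 1/(6875/36) = 36/6875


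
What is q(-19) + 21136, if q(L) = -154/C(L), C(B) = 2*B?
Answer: 401661/19 ≈ 21140.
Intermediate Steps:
q(L) = -77/L (q(L) = -154*1/(2*L) = -77/L)
q(-19) + 21136 = -77/(-19) + 21136 = -77*(-1/19) + 21136 = 77/19 + 21136 = 401661/19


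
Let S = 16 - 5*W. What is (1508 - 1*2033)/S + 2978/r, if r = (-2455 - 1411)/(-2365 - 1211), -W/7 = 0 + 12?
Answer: 2320538679/842788 ≈ 2753.4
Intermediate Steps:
W = -84 (W = -7*(0 + 12) = -7*12 = -84)
r = 1933/1788 (r = -3866/(-3576) = -3866*(-1/3576) = 1933/1788 ≈ 1.0811)
S = 436 (S = 16 - 5*(-84) = 16 + 420 = 436)
(1508 - 1*2033)/S + 2978/r = (1508 - 1*2033)/436 + 2978/(1933/1788) = (1508 - 2033)*(1/436) + 2978*(1788/1933) = -525*1/436 + 5324664/1933 = -525/436 + 5324664/1933 = 2320538679/842788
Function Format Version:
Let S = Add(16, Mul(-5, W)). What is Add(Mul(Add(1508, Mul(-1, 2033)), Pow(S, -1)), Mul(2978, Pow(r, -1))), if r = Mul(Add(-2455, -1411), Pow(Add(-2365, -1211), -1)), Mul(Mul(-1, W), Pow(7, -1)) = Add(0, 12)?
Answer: Rational(2320538679, 842788) ≈ 2753.4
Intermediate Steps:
W = -84 (W = Mul(-7, Add(0, 12)) = Mul(-7, 12) = -84)
r = Rational(1933, 1788) (r = Mul(-3866, Pow(-3576, -1)) = Mul(-3866, Rational(-1, 3576)) = Rational(1933, 1788) ≈ 1.0811)
S = 436 (S = Add(16, Mul(-5, -84)) = Add(16, 420) = 436)
Add(Mul(Add(1508, Mul(-1, 2033)), Pow(S, -1)), Mul(2978, Pow(r, -1))) = Add(Mul(Add(1508, Mul(-1, 2033)), Pow(436, -1)), Mul(2978, Pow(Rational(1933, 1788), -1))) = Add(Mul(Add(1508, -2033), Rational(1, 436)), Mul(2978, Rational(1788, 1933))) = Add(Mul(-525, Rational(1, 436)), Rational(5324664, 1933)) = Add(Rational(-525, 436), Rational(5324664, 1933)) = Rational(2320538679, 842788)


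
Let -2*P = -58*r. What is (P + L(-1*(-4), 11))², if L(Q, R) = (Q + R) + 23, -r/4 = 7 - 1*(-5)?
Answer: 1833316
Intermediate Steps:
r = -48 (r = -4*(7 - 1*(-5)) = -4*(7 + 5) = -4*12 = -48)
L(Q, R) = 23 + Q + R
P = -1392 (P = -(-29)*(-48) = -½*2784 = -1392)
(P + L(-1*(-4), 11))² = (-1392 + (23 - 1*(-4) + 11))² = (-1392 + (23 + 4 + 11))² = (-1392 + 38)² = (-1354)² = 1833316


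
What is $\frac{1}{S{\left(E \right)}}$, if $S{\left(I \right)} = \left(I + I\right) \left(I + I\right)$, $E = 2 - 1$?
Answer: $\frac{1}{4} \approx 0.25$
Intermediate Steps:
$E = 1$
$S{\left(I \right)} = 4 I^{2}$ ($S{\left(I \right)} = 2 I 2 I = 4 I^{2}$)
$\frac{1}{S{\left(E \right)}} = \frac{1}{4 \cdot 1^{2}} = \frac{1}{4 \cdot 1} = \frac{1}{4}$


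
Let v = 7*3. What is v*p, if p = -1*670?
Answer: -14070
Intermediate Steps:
v = 21
p = -670
v*p = 21*(-670) = -14070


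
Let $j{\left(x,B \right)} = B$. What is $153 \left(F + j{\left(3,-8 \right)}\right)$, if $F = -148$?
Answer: $-23868$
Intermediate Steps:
$153 \left(F + j{\left(3,-8 \right)}\right) = 153 \left(-148 - 8\right) = 153 \left(-156\right) = -23868$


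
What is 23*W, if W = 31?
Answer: 713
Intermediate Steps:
23*W = 23*31 = 713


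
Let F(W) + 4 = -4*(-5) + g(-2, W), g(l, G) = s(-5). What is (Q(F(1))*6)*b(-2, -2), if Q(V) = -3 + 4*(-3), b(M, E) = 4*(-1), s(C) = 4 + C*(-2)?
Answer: 360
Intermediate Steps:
s(C) = 4 - 2*C
g(l, G) = 14 (g(l, G) = 4 - 2*(-5) = 4 + 10 = 14)
b(M, E) = -4
F(W) = 30 (F(W) = -4 + (-4*(-5) + 14) = -4 + (20 + 14) = -4 + 34 = 30)
Q(V) = -15 (Q(V) = -3 - 12 = -15)
(Q(F(1))*6)*b(-2, -2) = -15*6*(-4) = -90*(-4) = 360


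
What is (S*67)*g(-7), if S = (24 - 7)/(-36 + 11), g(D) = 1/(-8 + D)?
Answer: 1139/375 ≈ 3.0373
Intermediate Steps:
S = -17/25 (S = 17/(-25) = 17*(-1/25) = -17/25 ≈ -0.68000)
(S*67)*g(-7) = (-17/25*67)/(-8 - 7) = -1139/25/(-15) = -1139/25*(-1/15) = 1139/375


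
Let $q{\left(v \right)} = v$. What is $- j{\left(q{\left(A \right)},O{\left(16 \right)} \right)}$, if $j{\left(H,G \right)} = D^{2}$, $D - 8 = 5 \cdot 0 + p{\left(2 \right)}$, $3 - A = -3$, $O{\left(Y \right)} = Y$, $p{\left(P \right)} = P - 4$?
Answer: $-36$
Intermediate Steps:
$p{\left(P \right)} = -4 + P$
$A = 6$ ($A = 3 - -3 = 3 + 3 = 6$)
$D = 6$ ($D = 8 + \left(5 \cdot 0 + \left(-4 + 2\right)\right) = 8 + \left(0 - 2\right) = 8 - 2 = 6$)
$j{\left(H,G \right)} = 36$ ($j{\left(H,G \right)} = 6^{2} = 36$)
$- j{\left(q{\left(A \right)},O{\left(16 \right)} \right)} = \left(-1\right) 36 = -36$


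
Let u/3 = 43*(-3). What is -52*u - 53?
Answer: 20071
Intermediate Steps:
u = -387 (u = 3*(43*(-3)) = 3*(-129) = -387)
-52*u - 53 = -52*(-387) - 53 = 20124 - 53 = 20071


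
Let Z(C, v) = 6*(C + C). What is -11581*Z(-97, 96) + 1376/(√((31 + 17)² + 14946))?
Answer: 13480284 + 688*√690/1725 ≈ 1.3480e+7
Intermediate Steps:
Z(C, v) = 12*C (Z(C, v) = 6*(2*C) = 12*C)
-11581*Z(-97, 96) + 1376/(√((31 + 17)² + 14946)) = -11581*12*(-97) + 1376/(√((31 + 17)² + 14946)) = -11581/(1/(-1164)) + 1376/(√(48² + 14946)) = -11581/(-1/1164) + 1376/(√(2304 + 14946)) = -11581*(-1164) + 1376/(√17250) = 13480284 + 1376/((5*√690)) = 13480284 + 1376*(√690/3450) = 13480284 + 688*√690/1725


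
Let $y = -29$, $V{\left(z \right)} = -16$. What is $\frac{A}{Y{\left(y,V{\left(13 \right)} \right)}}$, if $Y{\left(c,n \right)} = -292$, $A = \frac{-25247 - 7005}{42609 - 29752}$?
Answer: $\frac{8063}{938561} \approx 0.0085908$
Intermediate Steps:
$A = - \frac{32252}{12857} \approx -2.5085$
$\frac{A}{Y{\left(y,V{\left(13 \right)} \right)}} = - \frac{32252}{12857 \left(-292\right)} = \left(- \frac{32252}{12857}\right) \left(- \frac{1}{292}\right) = \frac{8063}{938561}$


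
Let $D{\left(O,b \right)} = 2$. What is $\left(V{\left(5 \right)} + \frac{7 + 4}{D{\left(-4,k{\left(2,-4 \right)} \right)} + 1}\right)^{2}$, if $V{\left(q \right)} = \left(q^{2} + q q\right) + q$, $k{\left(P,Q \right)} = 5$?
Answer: $\frac{30976}{9} \approx 3441.8$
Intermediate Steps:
$V{\left(q \right)} = q + 2 q^{2}$ ($V{\left(q \right)} = \left(q^{2} + q^{2}\right) + q = 2 q^{2} + q = q + 2 q^{2}$)
$\left(V{\left(5 \right)} + \frac{7 + 4}{D{\left(-4,k{\left(2,-4 \right)} \right)} + 1}\right)^{2} = \left(5 \left(1 + 2 \cdot 5\right) + \frac{7 + 4}{2 + 1}\right)^{2} = \left(5 \left(1 + 10\right) + \frac{11}{3}\right)^{2} = \left(5 \cdot 11 + 11 \cdot \frac{1}{3}\right)^{2} = \left(55 + \frac{11}{3}\right)^{2} = \left(\frac{176}{3}\right)^{2} = \frac{30976}{9}$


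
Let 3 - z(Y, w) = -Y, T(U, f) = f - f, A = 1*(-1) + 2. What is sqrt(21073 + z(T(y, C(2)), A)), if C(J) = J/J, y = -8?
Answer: 2*sqrt(5269) ≈ 145.18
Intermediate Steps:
A = 1 (A = -1 + 2 = 1)
C(J) = 1
T(U, f) = 0
z(Y, w) = 3 + Y (z(Y, w) = 3 - (-1)*Y = 3 + Y)
sqrt(21073 + z(T(y, C(2)), A)) = sqrt(21073 + (3 + 0)) = sqrt(21073 + 3) = sqrt(21076) = 2*sqrt(5269)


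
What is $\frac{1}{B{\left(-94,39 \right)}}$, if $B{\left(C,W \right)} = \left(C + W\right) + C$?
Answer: $- \frac{1}{149} \approx -0.0067114$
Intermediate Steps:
$B{\left(C,W \right)} = W + 2 C$
$\frac{1}{B{\left(-94,39 \right)}} = \frac{1}{39 + 2 \left(-94\right)} = \frac{1}{39 - 188} = \frac{1}{-149} = - \frac{1}{149}$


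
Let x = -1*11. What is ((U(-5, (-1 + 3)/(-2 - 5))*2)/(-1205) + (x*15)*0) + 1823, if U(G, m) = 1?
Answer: 2196713/1205 ≈ 1823.0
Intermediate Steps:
x = -11
((U(-5, (-1 + 3)/(-2 - 5))*2)/(-1205) + (x*15)*0) + 1823 = ((1*2)/(-1205) - 11*15*0) + 1823 = (2*(-1/1205) - 165*0) + 1823 = (-2/1205 + 0) + 1823 = -2/1205 + 1823 = 2196713/1205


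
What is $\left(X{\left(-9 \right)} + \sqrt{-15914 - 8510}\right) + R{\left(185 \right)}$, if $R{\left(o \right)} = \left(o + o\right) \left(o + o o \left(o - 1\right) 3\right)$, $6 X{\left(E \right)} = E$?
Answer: $\frac{13980364897}{2} + 2 i \sqrt{6106} \approx 6.9902 \cdot 10^{9} + 156.28 i$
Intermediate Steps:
$X{\left(E \right)} = \frac{E}{6}$
$R{\left(o \right)} = 2 o \left(o + o^{2} \left(-3 + 3 o\right)\right)$ ($R{\left(o \right)} = 2 o \left(o + o^{2} \left(-1 + o\right) 3\right) = 2 o \left(o + o^{2} \left(-3 + 3 o\right)\right)$)
$\left(X{\left(-9 \right)} + \sqrt{-15914 - 8510}\right) + R{\left(185 \right)} = \left(\frac{1}{6} \left(-9\right) + \sqrt{-15914 - 8510}\right) + 185^{2} \left(2 - 1110 + 6 \cdot 185^{2}\right) = \left(- \frac{3}{2} + \sqrt{-24424}\right) + 34225 \left(2 - 1110 + 6 \cdot 34225\right) = \left(- \frac{3}{2} + 2 i \sqrt{6106}\right) + 34225 \left(2 - 1110 + 205350\right) = \left(- \frac{3}{2} + 2 i \sqrt{6106}\right) + 34225 \cdot 204242 = \left(- \frac{3}{2} + 2 i \sqrt{6106}\right) + 6990182450 = \frac{13980364897}{2} + 2 i \sqrt{6106}$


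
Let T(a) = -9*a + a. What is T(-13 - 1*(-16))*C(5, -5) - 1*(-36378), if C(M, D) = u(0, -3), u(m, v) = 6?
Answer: 36234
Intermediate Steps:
C(M, D) = 6
T(a) = -8*a
T(-13 - 1*(-16))*C(5, -5) - 1*(-36378) = -8*(-13 - 1*(-16))*6 - 1*(-36378) = -8*(-13 + 16)*6 + 36378 = -8*3*6 + 36378 = -24*6 + 36378 = -144 + 36378 = 36234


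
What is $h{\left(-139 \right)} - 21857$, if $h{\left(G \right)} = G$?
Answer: $-21996$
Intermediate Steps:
$h{\left(-139 \right)} - 21857 = -139 - 21857 = -21996$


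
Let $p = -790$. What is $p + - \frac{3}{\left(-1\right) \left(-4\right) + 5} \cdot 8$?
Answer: $- \frac{2378}{3} \approx -792.67$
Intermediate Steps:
$p + - \frac{3}{\left(-1\right) \left(-4\right) + 5} \cdot 8 = -790 + - \frac{3}{\left(-1\right) \left(-4\right) + 5} \cdot 8 = -790 + - \frac{3}{4 + 5} \cdot 8 = -790 + - \frac{3}{9} \cdot 8 = -790 + \left(-3\right) \frac{1}{9} \cdot 8 = -790 - \frac{8}{3} = - \frac{2378}{3}$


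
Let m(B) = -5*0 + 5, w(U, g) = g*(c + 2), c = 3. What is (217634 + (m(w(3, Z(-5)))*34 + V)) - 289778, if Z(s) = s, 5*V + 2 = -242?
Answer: -360114/5 ≈ -72023.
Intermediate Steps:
V = -244/5 (V = -2/5 + (1/5)*(-242) = -2/5 - 242/5 = -244/5 ≈ -48.800)
w(U, g) = 5*g (w(U, g) = g*(3 + 2) = g*5 = 5*g)
m(B) = 5 (m(B) = 0 + 5 = 5)
(217634 + (m(w(3, Z(-5)))*34 + V)) - 289778 = (217634 + (5*34 - 244/5)) - 289778 = (217634 + (170 - 244/5)) - 289778 = (217634 + 606/5) - 289778 = 1088776/5 - 289778 = -360114/5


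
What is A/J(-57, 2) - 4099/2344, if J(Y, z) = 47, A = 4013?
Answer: 9213819/110168 ≈ 83.634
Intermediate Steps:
A/J(-57, 2) - 4099/2344 = 4013/47 - 4099/2344 = 9213819/110168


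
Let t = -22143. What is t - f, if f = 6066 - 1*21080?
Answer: -7129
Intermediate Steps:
f = -15014 (f = 6066 - 21080 = -15014)
t - f = -22143 - 1*(-15014) = -22143 + 15014 = -7129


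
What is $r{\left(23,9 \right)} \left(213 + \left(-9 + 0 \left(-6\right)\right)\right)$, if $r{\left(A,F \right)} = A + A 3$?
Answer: $18768$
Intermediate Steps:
$r{\left(A,F \right)} = 4 A$ ($r{\left(A,F \right)} = A + 3 A = 4 A$)
$r{\left(23,9 \right)} \left(213 + \left(-9 + 0 \left(-6\right)\right)\right) = 4 \cdot 23 \left(213 + \left(-9 + 0 \left(-6\right)\right)\right) = 92 \left(213 + \left(-9 + 0\right)\right) = 92 \left(213 - 9\right) = 92 \cdot 204 = 18768$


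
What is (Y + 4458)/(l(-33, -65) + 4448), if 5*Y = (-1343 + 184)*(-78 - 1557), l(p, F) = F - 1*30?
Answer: 127817/1451 ≈ 88.089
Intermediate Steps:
l(p, F) = -30 + F (l(p, F) = F - 30 = -30 + F)
Y = 378993 (Y = ((-1343 + 184)*(-78 - 1557))/5 = (-1159*(-1635))/5 = (⅕)*1894965 = 378993)
(Y + 4458)/(l(-33, -65) + 4448) = (378993 + 4458)/((-30 - 65) + 4448) = 383451/(-95 + 4448) = 383451/4353 = 383451*(1/4353) = 127817/1451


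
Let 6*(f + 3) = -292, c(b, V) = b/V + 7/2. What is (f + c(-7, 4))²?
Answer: 358801/144 ≈ 2491.7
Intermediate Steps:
c(b, V) = 7/2 + b/V (c(b, V) = b/V + 7*(½) = b/V + 7/2 = 7/2 + b/V)
f = -155/3 (f = -3 + (⅙)*(-292) = -3 - 146/3 = -155/3 ≈ -51.667)
(f + c(-7, 4))² = (-155/3 + (7/2 - 7/4))² = (-155/3 + 7/4)² = (-599/12)² = 358801/144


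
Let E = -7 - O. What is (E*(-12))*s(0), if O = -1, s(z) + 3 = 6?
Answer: 216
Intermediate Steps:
s(z) = 3 (s(z) = -3 + 6 = 3)
E = -6 (E = -7 - 1*(-1) = -7 + 1 = -6)
(E*(-12))*s(0) = -6*(-12)*3 = 72*3 = 216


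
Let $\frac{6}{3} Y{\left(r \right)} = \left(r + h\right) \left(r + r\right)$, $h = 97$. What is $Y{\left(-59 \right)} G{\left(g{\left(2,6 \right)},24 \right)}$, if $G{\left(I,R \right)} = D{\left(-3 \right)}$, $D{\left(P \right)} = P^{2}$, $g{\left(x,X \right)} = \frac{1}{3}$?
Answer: $-20178$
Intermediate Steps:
$g{\left(x,X \right)} = \frac{1}{3}$
$G{\left(I,R \right)} = 9$ ($G{\left(I,R \right)} = \left(-3\right)^{2} = 9$)
$Y{\left(r \right)} = r \left(97 + r\right)$ ($Y{\left(r \right)} = \frac{\left(r + 97\right) \left(r + r\right)}{2} = \frac{\left(97 + r\right) 2 r}{2} = \frac{2 r \left(97 + r\right)}{2} = r \left(97 + r\right)$)
$Y{\left(-59 \right)} G{\left(g{\left(2,6 \right)},24 \right)} = - 59 \left(97 - 59\right) 9 = \left(-59\right) 38 \cdot 9 = \left(-2242\right) 9 = -20178$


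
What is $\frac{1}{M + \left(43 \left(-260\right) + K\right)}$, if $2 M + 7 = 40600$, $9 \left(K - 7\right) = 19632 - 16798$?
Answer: $\frac{18}{169891} \approx 0.00010595$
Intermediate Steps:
$K = \frac{2897}{9}$ ($K = 7 + \frac{19632 - 16798}{9} = 7 + \frac{1}{9} \cdot 2834 = 7 + \frac{2834}{9} = \frac{2897}{9} \approx 321.89$)
$M = \frac{40593}{2}$ ($M = - \frac{7}{2} + \frac{1}{2} \cdot 40600 = - \frac{7}{2} + 20300 = \frac{40593}{2} \approx 20297.0$)
$\frac{1}{M + \left(43 \left(-260\right) + K\right)} = \frac{1}{\frac{40593}{2} + \left(43 \left(-260\right) + \frac{2897}{9}\right)} = \frac{1}{\frac{40593}{2} + \left(-11180 + \frac{2897}{9}\right)} = \frac{1}{\frac{40593}{2} - \frac{97723}{9}} = \frac{1}{\frac{169891}{18}} = \frac{18}{169891}$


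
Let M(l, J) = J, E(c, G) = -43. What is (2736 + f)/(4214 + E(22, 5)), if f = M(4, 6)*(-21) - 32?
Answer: 2578/4171 ≈ 0.61808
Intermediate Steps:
f = -158 (f = 6*(-21) - 32 = -126 - 32 = -158)
(2736 + f)/(4214 + E(22, 5)) = (2736 - 158)/(4214 - 43) = 2578/4171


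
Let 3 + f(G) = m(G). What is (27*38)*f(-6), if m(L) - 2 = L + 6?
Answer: -1026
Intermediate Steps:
m(L) = 8 + L (m(L) = 2 + (L + 6) = 2 + (6 + L) = 8 + L)
f(G) = 5 + G (f(G) = -3 + (8 + G) = 5 + G)
(27*38)*f(-6) = (27*38)*(5 - 6) = 1026*(-1) = -1026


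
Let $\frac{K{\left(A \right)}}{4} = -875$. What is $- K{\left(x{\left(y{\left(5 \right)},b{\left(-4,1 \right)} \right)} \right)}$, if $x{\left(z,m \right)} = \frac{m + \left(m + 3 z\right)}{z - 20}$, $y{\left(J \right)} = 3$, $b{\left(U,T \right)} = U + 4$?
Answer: $3500$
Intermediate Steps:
$b{\left(U,T \right)} = 4 + U$
$x{\left(z,m \right)} = \frac{2 m + 3 z}{-20 + z}$
$K{\left(A \right)} = -3500$ ($K{\left(A \right)} = 4 \left(-875\right) = -3500$)
$- K{\left(x{\left(y{\left(5 \right)},b{\left(-4,1 \right)} \right)} \right)} = \left(-1\right) \left(-3500\right) = 3500$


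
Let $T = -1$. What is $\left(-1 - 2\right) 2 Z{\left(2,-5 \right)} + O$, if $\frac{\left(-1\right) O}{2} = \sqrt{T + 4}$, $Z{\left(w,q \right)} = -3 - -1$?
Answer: $12 - 2 \sqrt{3} \approx 8.5359$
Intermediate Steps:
$Z{\left(w,q \right)} = -2$ ($Z{\left(w,q \right)} = -3 + 1 = -2$)
$O = - 2 \sqrt{3}$ ($O = - 2 \sqrt{-1 + 4} = - 2 \sqrt{3} \approx -3.4641$)
$\left(-1 - 2\right) 2 Z{\left(2,-5 \right)} + O = \left(-1 - 2\right) 2 \left(-2\right) - 2 \sqrt{3} = \left(-3\right) 2 \left(-2\right) - 2 \sqrt{3} = \left(-6\right) \left(-2\right) - 2 \sqrt{3} = 12 - 2 \sqrt{3}$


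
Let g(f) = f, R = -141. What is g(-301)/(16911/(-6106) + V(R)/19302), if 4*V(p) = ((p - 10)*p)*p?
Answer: 23650174408/3272677629 ≈ 7.2266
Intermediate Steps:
V(p) = p**2*(-10 + p)/4 (V(p) = (((p - 10)*p)*p)/4 = (((-10 + p)*p)*p)/4 = ((p*(-10 + p))*p)/4 = (p**2*(-10 + p))/4 = p**2*(-10 + p)/4)
g(-301)/(16911/(-6106) + V(R)/19302) = -301/(16911/(-6106) + ((1/4)*(-141)**2*(-10 - 141))/19302) = -301/(16911*(-1/6106) + ((1/4)*19881*(-151))*(1/19302)) = -301/(-16911/6106 - 3002031/4*1/19302) = -301/(-16911/6106 - 1000677/25736) = -301/(-3272677629/78572008) = -301*(-78572008/3272677629) = 23650174408/3272677629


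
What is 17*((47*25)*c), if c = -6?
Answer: -119850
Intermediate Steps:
17*((47*25)*c) = 17*((47*25)*(-6)) = 17*(1175*(-6)) = 17*(-7050) = -119850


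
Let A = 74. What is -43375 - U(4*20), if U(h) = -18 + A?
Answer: -43431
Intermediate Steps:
U(h) = 56 (U(h) = -18 + 74 = 56)
-43375 - U(4*20) = -43375 - 1*56 = -43375 - 56 = -43431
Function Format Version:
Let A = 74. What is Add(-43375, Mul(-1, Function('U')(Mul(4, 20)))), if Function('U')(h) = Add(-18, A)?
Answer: -43431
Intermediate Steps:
Function('U')(h) = 56 (Function('U')(h) = Add(-18, 74) = 56)
Add(-43375, Mul(-1, Function('U')(Mul(4, 20)))) = Add(-43375, Mul(-1, 56)) = Add(-43375, -56) = -43431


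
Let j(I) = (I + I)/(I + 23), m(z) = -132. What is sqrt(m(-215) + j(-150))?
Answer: 28*I*sqrt(2667)/127 ≈ 11.386*I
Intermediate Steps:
j(I) = 2*I/(23 + I) (j(I) = (2*I)/(23 + I) = 2*I/(23 + I))
sqrt(m(-215) + j(-150)) = sqrt(-132 + 2*(-150)/(23 - 150)) = sqrt(-132 + 2*(-150)/(-127)) = sqrt(-132 + 2*(-150)*(-1/127)) = sqrt(-132 + 300/127) = sqrt(-16464/127) = 28*I*sqrt(2667)/127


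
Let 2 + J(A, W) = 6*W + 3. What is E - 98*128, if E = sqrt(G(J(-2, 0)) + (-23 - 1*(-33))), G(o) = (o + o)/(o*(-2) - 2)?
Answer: -12544 + sqrt(38)/2 ≈ -12541.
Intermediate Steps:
J(A, W) = 1 + 6*W (J(A, W) = -2 + (6*W + 3) = -2 + (3 + 6*W) = 1 + 6*W)
G(o) = 2*o/(-2 - 2*o) (G(o) = (2*o)/(-2*o - 2) = (2*o)/(-2 - 2*o) = 2*o/(-2 - 2*o))
E = sqrt(38)/2 (E = sqrt(-(1 + 6*0)/(1 + (1 + 6*0)) + (-23 - 1*(-33))) = sqrt(-(1 + 0)/(1 + (1 + 0)) + (-23 + 33)) = sqrt(-1*1/(1 + 1) + 10) = sqrt(-1*1/2 + 10) = sqrt(-1*1*1/2 + 10) = sqrt(-1/2 + 10) = sqrt(19/2) = sqrt(38)/2 ≈ 3.0822)
E - 98*128 = sqrt(38)/2 - 98*128 = sqrt(38)/2 - 12544 = -12544 + sqrt(38)/2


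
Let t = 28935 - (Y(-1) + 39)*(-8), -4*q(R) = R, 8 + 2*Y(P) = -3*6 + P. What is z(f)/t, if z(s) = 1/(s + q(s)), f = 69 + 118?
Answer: 4/16346979 ≈ 2.4469e-7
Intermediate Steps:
Y(P) = -13 + P/2 (Y(P) = -4 + (-3*6 + P)/2 = -4 + (-18 + P)/2 = -4 + (-9 + P/2) = -13 + P/2)
q(R) = -R/4
f = 187
z(s) = 4/(3*s) (z(s) = 1/(s - s/4) = 1/(3*s/4) = 4/(3*s))
t = 29139 (t = 28935 - ((-13 + (½)*(-1)) + 39)*(-8) = 28935 - ((-13 - ½) + 39)*(-8) = 28935 - (-27/2 + 39)*(-8) = 28935 - 51*(-8)/2 = 28935 - 1*(-204) = 28935 + 204 = 29139)
z(f)/t = ((4/3)/187)/29139 = ((4/3)*(1/187))*(1/29139) = (4/561)*(1/29139) = 4/16346979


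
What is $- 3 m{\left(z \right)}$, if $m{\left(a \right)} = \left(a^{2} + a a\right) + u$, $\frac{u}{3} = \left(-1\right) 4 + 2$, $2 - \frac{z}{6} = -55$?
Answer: $-701766$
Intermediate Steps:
$z = 342$ ($z = 12 - -330 = 12 + 330 = 342$)
$u = -6$ ($u = 3 \left(\left(-1\right) 4 + 2\right) = 3 \left(-4 + 2\right) = 3 \left(-2\right) = -6$)
$m{\left(a \right)} = -6 + 2 a^{2}$ ($m{\left(a \right)} = \left(a^{2} + a a\right) - 6 = \left(a^{2} + a^{2}\right) - 6 = 2 a^{2} - 6 = -6 + 2 a^{2}$)
$- 3 m{\left(z \right)} = - 3 \left(-6 + 2 \cdot 342^{2}\right) = - 3 \left(-6 + 2 \cdot 116964\right) = - 3 \left(-6 + 233928\right) = \left(-3\right) 233922 = -701766$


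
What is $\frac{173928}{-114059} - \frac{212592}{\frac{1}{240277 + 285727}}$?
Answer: $- \frac{12754561260425640}{114059} \approx -1.1182 \cdot 10^{11}$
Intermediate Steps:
$\frac{173928}{-114059} - \frac{212592}{\frac{1}{240277 + 285727}} = 173928 \left(- \frac{1}{114059}\right) - \frac{212592}{\frac{1}{526004}} = - \frac{173928}{114059} - 212592 \frac{1}{\frac{1}{526004}} = - \frac{173928}{114059} - 111824242368 = - \frac{12754561260425640}{114059}$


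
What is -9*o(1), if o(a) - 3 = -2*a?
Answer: -9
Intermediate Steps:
o(a) = 3 - 2*a
-9*o(1) = -9*(3 - 2*1) = -9*(3 - 2) = -9*1 = -9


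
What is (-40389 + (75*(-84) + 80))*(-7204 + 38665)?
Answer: -1466365749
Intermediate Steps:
(-40389 + (75*(-84) + 80))*(-7204 + 38665) = (-40389 + (-6300 + 80))*31461 = (-40389 - 6220)*31461 = -46609*31461 = -1466365749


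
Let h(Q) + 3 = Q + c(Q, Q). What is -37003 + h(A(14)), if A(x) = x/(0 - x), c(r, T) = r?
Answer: -37008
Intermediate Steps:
A(x) = -1 (A(x) = x/((-x)) = x*(-1/x) = -1)
h(Q) = -3 + 2*Q (h(Q) = -3 + (Q + Q) = -3 + 2*Q)
-37003 + h(A(14)) = -37003 + (-3 + 2*(-1)) = -37003 + (-3 - 2) = -37003 - 5 = -37008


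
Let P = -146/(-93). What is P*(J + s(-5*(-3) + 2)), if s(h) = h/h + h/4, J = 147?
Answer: 14819/62 ≈ 239.02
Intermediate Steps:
P = 146/93 (P = -146*(-1/93) = 146/93 ≈ 1.5699)
s(h) = 1 + h/4 (s(h) = 1 + h*(¼) = 1 + h/4)
P*(J + s(-5*(-3) + 2)) = 146*(147 + (1 + (-5*(-3) + 2)/4))/93 = 146*(147 + (1 + (15 + 2)/4))/93 = 146*(147 + (1 + (¼)*17))/93 = 146*(147 + (1 + 17/4))/93 = 146*(147 + 21/4)/93 = (146/93)*(609/4) = 14819/62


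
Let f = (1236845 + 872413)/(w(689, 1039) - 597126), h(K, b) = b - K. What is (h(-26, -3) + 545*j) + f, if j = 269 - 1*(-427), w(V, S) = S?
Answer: 226119321583/596087 ≈ 3.7934e+5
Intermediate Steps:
j = 696 (j = 269 + 427 = 696)
f = -2109258/596087 (f = (1236845 + 872413)/(1039 - 597126) = 2109258/(-596087) = 2109258*(-1/596087) = -2109258/596087 ≈ -3.5385)
(h(-26, -3) + 545*j) + f = ((-3 - 1*(-26)) + 545*696) - 2109258/596087 = ((-3 + 26) + 379320) - 2109258/596087 = (23 + 379320) - 2109258/596087 = 379343 - 2109258/596087 = 226119321583/596087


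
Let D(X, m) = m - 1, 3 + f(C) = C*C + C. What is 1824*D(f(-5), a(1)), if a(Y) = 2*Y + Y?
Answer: 3648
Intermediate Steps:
a(Y) = 3*Y
f(C) = -3 + C + C² (f(C) = -3 + (C*C + C) = -3 + (C² + C) = -3 + (C + C²) = -3 + C + C²)
D(X, m) = -1 + m
1824*D(f(-5), a(1)) = 1824*(-1 + 3*1) = 1824*(-1 + 3) = 1824*2 = 3648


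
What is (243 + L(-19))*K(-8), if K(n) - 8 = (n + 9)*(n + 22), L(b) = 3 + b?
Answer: 4994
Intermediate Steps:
K(n) = 8 + (9 + n)*(22 + n) (K(n) = 8 + (n + 9)*(n + 22) = 8 + (9 + n)*(22 + n))
(243 + L(-19))*K(-8) = (243 + (3 - 19))*(206 + (-8)**2 + 31*(-8)) = (243 - 16)*(206 + 64 - 248) = 227*22 = 4994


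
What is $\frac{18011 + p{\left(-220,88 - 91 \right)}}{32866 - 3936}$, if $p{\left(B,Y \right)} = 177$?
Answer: $\frac{9094}{14465} \approx 0.62869$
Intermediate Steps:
$\frac{18011 + p{\left(-220,88 - 91 \right)}}{32866 - 3936} = \frac{18011 + 177}{32866 - 3936} = \frac{18188}{28930} = 18188 \cdot \frac{1}{28930} = \frac{9094}{14465}$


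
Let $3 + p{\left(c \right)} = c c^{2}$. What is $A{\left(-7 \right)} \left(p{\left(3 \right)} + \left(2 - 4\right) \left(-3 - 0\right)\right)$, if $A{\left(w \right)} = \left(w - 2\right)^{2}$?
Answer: $2430$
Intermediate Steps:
$A{\left(w \right)} = \left(-2 + w\right)^{2}$
$p{\left(c \right)} = -3 + c^{3}$ ($p{\left(c \right)} = -3 + c c^{2} = -3 + c^{3}$)
$A{\left(-7 \right)} \left(p{\left(3 \right)} + \left(2 - 4\right) \left(-3 - 0\right)\right) = \left(-2 - 7\right)^{2} \left(\left(-3 + 3^{3}\right) + \left(2 - 4\right) \left(-3 - 0\right)\right) = \left(-9\right)^{2} \left(\left(-3 + 27\right) - 2 \left(-3 + 0\right)\right) = 81 \left(24 - -6\right) = 81 \left(24 + 6\right) = 81 \cdot 30 = 2430$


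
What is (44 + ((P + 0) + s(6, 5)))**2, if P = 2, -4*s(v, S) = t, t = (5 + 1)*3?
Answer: 6889/4 ≈ 1722.3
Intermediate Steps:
t = 18 (t = 6*3 = 18)
s(v, S) = -9/2 (s(v, S) = -1/4*18 = -9/2)
(44 + ((P + 0) + s(6, 5)))**2 = (44 + ((2 + 0) - 9/2))**2 = (44 + (2 - 9/2))**2 = (44 - 5/2)**2 = (83/2)**2 = 6889/4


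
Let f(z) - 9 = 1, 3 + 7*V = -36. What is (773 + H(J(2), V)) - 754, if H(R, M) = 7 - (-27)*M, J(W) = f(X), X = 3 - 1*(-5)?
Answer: -871/7 ≈ -124.43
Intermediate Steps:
V = -39/7 (V = -3/7 + (⅐)*(-36) = -3/7 - 36/7 = -39/7 ≈ -5.5714)
X = 8 (X = 3 + 5 = 8)
f(z) = 10 (f(z) = 9 + 1 = 10)
J(W) = 10
H(R, M) = 7 + 27*M
(773 + H(J(2), V)) - 754 = (773 + (7 + 27*(-39/7))) - 754 = (773 + (7 - 1053/7)) - 754 = (773 - 1004/7) - 754 = 4407/7 - 754 = -871/7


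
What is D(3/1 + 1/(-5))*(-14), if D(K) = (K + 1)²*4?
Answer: -20216/25 ≈ -808.64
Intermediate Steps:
D(K) = 4*(1 + K)² (D(K) = (1 + K)²*4 = 4*(1 + K)²)
D(3/1 + 1/(-5))*(-14) = (4*(1 + (3/1 + 1/(-5)))²)*(-14) = (4*(1 + (3*1 + 1*(-⅕)))²)*(-14) = (4*(1 + (3 - ⅕))²)*(-14) = (4*(1 + 14/5)²)*(-14) = (4*(19/5)²)*(-14) = (4*(361/25))*(-14) = (1444/25)*(-14) = -20216/25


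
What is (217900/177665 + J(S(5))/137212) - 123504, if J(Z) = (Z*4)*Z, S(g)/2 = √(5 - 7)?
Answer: -150536110540020/1218888499 ≈ -1.2350e+5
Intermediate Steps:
S(g) = 2*I*√2 (S(g) = 2*√(5 - 7) = 2*√(-2) = 2*(I*√2) = 2*I*√2)
J(Z) = 4*Z² (J(Z) = (4*Z)*Z = 4*Z²)
(217900/177665 + J(S(5))/137212) - 123504 = (217900/177665 + (4*(2*I*√2)²)/137212) - 123504 = (217900*(1/177665) + (4*(-8))*(1/137212)) - 123504 = (43580/35533 - 32*1/137212) - 123504 = (43580/35533 - 8/34303) - 123504 = 1494640476/1218888499 - 123504 = -150536110540020/1218888499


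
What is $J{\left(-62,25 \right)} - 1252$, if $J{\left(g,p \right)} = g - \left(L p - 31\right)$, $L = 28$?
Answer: $-1983$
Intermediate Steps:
$J{\left(g,p \right)} = 31 + g - 28 p$ ($J{\left(g,p \right)} = g - \left(28 p - 31\right) = g - \left(-31 + 28 p\right) = 31 + g - 28 p$)
$J{\left(-62,25 \right)} - 1252 = \left(31 - 62 - 700\right) - 1252 = -731 - 1252 = -1983$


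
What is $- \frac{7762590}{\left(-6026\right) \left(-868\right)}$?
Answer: $- \frac{3881295}{2615284} \approx -1.4841$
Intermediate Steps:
$- \frac{7762590}{\left(-6026\right) \left(-868\right)} = - \frac{7762590}{5230568} = \left(-7762590\right) \frac{1}{5230568} = - \frac{3881295}{2615284}$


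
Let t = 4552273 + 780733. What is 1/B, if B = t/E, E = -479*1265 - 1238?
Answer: -86739/761858 ≈ -0.11385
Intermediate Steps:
E = -607173 (E = -605935 - 1238 = -607173)
t = 5333006
B = -761858/86739 (B = 5333006/(-607173) = 5333006*(-1/607173) = -761858/86739 ≈ -8.7833)
1/B = 1/(-761858/86739) = -86739/761858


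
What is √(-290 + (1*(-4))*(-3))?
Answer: I*√278 ≈ 16.673*I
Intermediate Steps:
√(-290 + (1*(-4))*(-3)) = √(-290 - 4*(-3)) = √(-290 + 12) = √(-278) = I*√278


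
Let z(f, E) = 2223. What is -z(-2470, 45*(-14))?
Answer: -2223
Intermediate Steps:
-z(-2470, 45*(-14)) = -1*2223 = -2223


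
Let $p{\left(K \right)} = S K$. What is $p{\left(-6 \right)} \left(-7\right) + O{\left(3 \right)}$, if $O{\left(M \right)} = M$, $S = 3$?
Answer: $129$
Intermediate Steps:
$p{\left(K \right)} = 3 K$
$p{\left(-6 \right)} \left(-7\right) + O{\left(3 \right)} = 3 \left(-6\right) \left(-7\right) + 3 = \left(-18\right) \left(-7\right) + 3 = 126 + 3 = 129$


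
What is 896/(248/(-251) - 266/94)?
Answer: -10570112/45039 ≈ -234.69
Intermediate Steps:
896/(248/(-251) - 266/94) = 896/(248*(-1/251) - 266*1/94) = 896/(-248/251 - 133/47) = 896/(-45039/11797) = 896*(-11797/45039) = -10570112/45039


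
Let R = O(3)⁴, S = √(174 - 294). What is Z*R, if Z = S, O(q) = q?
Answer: 162*I*√30 ≈ 887.31*I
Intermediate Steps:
S = 2*I*√30 (S = √(-120) = 2*I*√30 ≈ 10.954*I)
Z = 2*I*√30 ≈ 10.954*I
R = 81 (R = 3⁴ = 81)
Z*R = (2*I*√30)*81 = 162*I*√30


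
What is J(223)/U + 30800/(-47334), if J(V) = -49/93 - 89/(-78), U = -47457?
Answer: -9350269555/14369378478 ≈ -0.65071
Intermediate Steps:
J(V) = 495/806 (J(V) = -49*1/93 - 89*(-1/78) = -49/93 + 89/78 = 495/806)
J(223)/U + 30800/(-47334) = (495/806)/(-47457) + 30800/(-47334) = (495/806)*(-1/47457) + 30800*(-1/47334) = -55/4250038 - 2200/3381 = -9350269555/14369378478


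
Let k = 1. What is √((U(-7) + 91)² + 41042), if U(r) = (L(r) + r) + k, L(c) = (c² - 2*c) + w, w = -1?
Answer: √62651 ≈ 250.30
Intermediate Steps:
L(c) = -1 + c² - 2*c (L(c) = (c² - 2*c) - 1 = -1 + c² - 2*c)
U(r) = r² - r (U(r) = ((-1 + r² - 2*r) + r) + 1 = (-1 + r² - r) + 1 = r² - r)
√((U(-7) + 91)² + 41042) = √((-7*(-1 - 7) + 91)² + 41042) = √((-7*(-8) + 91)² + 41042) = √((56 + 91)² + 41042) = √(147² + 41042) = √(21609 + 41042) = √62651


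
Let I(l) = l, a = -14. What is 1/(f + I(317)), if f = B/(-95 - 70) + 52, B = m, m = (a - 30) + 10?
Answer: 165/60919 ≈ 0.0027085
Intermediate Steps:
m = -34 (m = (-14 - 30) + 10 = -44 + 10 = -34)
B = -34
f = 8614/165 (f = -34/(-95 - 70) + 52 = -34/(-165) + 52 = -1/165*(-34) + 52 = 34/165 + 52 = 8614/165 ≈ 52.206)
1/(f + I(317)) = 1/(8614/165 + 317) = 1/(60919/165) = 165/60919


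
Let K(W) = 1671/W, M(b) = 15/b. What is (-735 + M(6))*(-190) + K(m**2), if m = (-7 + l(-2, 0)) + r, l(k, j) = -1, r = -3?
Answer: 16841846/121 ≈ 1.3919e+5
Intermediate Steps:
m = -11 (m = (-7 - 1) - 3 = -8 - 3 = -11)
(-735 + M(6))*(-190) + K(m**2) = (-735 + 15/6)*(-190) + 1671/((-11)**2) = (-735 + 15*(1/6))*(-190) + 1671/121 = (-735 + 5/2)*(-190) + 1671*(1/121) = -1465/2*(-190) + 1671/121 = 139175 + 1671/121 = 16841846/121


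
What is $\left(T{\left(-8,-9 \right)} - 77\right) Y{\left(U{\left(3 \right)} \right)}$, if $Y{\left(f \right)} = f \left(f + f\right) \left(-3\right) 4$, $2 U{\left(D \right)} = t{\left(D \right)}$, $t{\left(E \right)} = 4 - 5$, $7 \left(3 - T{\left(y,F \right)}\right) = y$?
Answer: $\frac{3060}{7} \approx 437.14$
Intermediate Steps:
$T{\left(y,F \right)} = 3 - \frac{y}{7}$
$t{\left(E \right)} = -1$ ($t{\left(E \right)} = 4 - 5 = -1$)
$U{\left(D \right)} = - \frac{1}{2}$ ($U{\left(D \right)} = \frac{1}{2} \left(-1\right) = - \frac{1}{2}$)
$Y{\left(f \right)} = - 24 f^{2}$ ($Y{\left(f \right)} = f 2 f \left(-3\right) 4 = 2 f^{2} \left(-3\right) 4 = - 6 f^{2} \cdot 4 = - 24 f^{2}$)
$\left(T{\left(-8,-9 \right)} - 77\right) Y{\left(U{\left(3 \right)} \right)} = \left(\left(3 - - \frac{8}{7}\right) - 77\right) \left(- 24 \left(- \frac{1}{2}\right)^{2}\right) = \left(\left(3 + \frac{8}{7}\right) - 77\right) \left(\left(-24\right) \frac{1}{4}\right) = \left(\frac{29}{7} - 77\right) \left(-6\right) = \left(- \frac{510}{7}\right) \left(-6\right) = \frac{3060}{7}$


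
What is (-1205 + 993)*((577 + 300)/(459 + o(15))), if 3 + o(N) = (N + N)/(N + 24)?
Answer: -1208506/2969 ≈ -407.04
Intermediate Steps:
o(N) = -3 + 2*N/(24 + N) (o(N) = -3 + (N + N)/(N + 24) = -3 + (2*N)/(24 + N) = -3 + 2*N/(24 + N))
(-1205 + 993)*((577 + 300)/(459 + o(15))) = (-1205 + 993)*((577 + 300)/(459 + (-72 - 1*15)/(24 + 15))) = -185924/(459 + (-72 - 15)/39) = -185924/(459 + (1/39)*(-87)) = -185924/(459 - 29/13) = -185924/5938/13 = -185924*13/5938 = -212*11401/5938 = -1208506/2969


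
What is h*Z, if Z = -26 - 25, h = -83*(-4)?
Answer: -16932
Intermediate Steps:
h = 332
Z = -51
h*Z = 332*(-51) = -16932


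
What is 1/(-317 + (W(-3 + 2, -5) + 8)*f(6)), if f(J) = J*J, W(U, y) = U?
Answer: -1/65 ≈ -0.015385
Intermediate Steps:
f(J) = J²
1/(-317 + (W(-3 + 2, -5) + 8)*f(6)) = 1/(-317 + ((-3 + 2) + 8)*6²) = 1/(-317 + (-1 + 8)*36) = 1/(-317 + 7*36) = 1/(-317 + 252) = 1/(-65) = -1/65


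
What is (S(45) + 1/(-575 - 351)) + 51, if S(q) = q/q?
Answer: 48151/926 ≈ 51.999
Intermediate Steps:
S(q) = 1
(S(45) + 1/(-575 - 351)) + 51 = (1 + 1/(-575 - 351)) + 51 = (1 + 1/(-926)) + 51 = (1 - 1/926) + 51 = 925/926 + 51 = 48151/926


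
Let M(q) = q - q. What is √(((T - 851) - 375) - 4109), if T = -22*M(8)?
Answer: I*√5335 ≈ 73.041*I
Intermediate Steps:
M(q) = 0
T = 0 (T = -22*0 = 0)
√(((T - 851) - 375) - 4109) = √(((0 - 851) - 375) - 4109) = √((-851 - 375) - 4109) = √(-1226 - 4109) = √(-5335) = I*√5335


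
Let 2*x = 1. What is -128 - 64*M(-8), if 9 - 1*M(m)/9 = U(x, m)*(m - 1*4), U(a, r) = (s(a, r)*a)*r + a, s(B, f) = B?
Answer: 5056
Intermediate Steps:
x = ½ (x = (½)*1 = ½ ≈ 0.50000)
U(a, r) = a + r*a² (U(a, r) = (a*a)*r + a = a²*r + a = r*a² + a = a + r*a²)
M(m) = 81 - 9*(½ + m/4)*(-4 + m) (M(m) = 81 - 9*(1 + m/2)/2*(m - 1*4) = 81 - 9*(½ + m/4)*(m - 4) = 81 - 9*(½ + m/4)*(-4 + m))
-128 - 64*M(-8) = -128 - 64*(99 - 9/4*(-8)² + (9/2)*(-8)) = -128 - 64*(99 - 9/4*64 - 36) = -128 - 64*(99 - 144 - 36) = -128 - 64*(-81) = -128 + 5184 = 5056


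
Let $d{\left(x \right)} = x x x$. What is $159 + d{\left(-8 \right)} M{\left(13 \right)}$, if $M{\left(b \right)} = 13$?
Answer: $-6497$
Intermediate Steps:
$d{\left(x \right)} = x^{3}$ ($d{\left(x \right)} = x^{2} x = x^{3}$)
$159 + d{\left(-8 \right)} M{\left(13 \right)} = 159 + \left(-8\right)^{3} \cdot 13 = 159 - 6656 = -6497$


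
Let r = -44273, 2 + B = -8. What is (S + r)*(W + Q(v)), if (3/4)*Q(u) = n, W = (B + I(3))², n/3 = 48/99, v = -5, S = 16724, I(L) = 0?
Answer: -30891612/11 ≈ -2.8083e+6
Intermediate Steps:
B = -10 (B = -2 - 8 = -10)
n = 16/11 (n = 3*(48/99) = 3*(48*(1/99)) = 3*(16/33) = 16/11 ≈ 1.4545)
W = 100 (W = (-10 + 0)² = (-10)² = 100)
Q(u) = 64/33 (Q(u) = (4/3)*(16/11) = 64/33)
(S + r)*(W + Q(v)) = (16724 - 44273)*(100 + 64/33) = -27549*3364/33 = -30891612/11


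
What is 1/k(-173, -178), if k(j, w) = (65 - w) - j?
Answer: 1/416 ≈ 0.0024038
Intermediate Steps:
k(j, w) = 65 - j - w
1/k(-173, -178) = 1/(65 - 1*(-173) - 1*(-178)) = 1/(65 + 173 + 178) = 1/416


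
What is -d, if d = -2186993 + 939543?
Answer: 1247450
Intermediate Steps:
d = -1247450
-d = -1*(-1247450) = 1247450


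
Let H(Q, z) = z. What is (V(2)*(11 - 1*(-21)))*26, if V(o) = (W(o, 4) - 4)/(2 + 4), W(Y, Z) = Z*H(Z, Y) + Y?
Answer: 832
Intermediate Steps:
W(Y, Z) = Y + Y*Z (W(Y, Z) = Z*Y + Y = Y*Z + Y = Y + Y*Z)
V(o) = -2/3 + 5*o/6 (V(o) = (o*(1 + 4) - 4)/(2 + 4) = (o*5 - 4)/6 = (5*o - 4)*(1/6) = (-4 + 5*o)*(1/6) = -2/3 + 5*o/6)
(V(2)*(11 - 1*(-21)))*26 = ((-2/3 + (5/6)*2)*(11 - 1*(-21)))*26 = ((-2/3 + 5/3)*(11 + 21))*26 = (1*32)*26 = 32*26 = 832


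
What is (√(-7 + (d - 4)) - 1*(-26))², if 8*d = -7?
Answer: (104 + I*√190)²/16 ≈ 664.13 + 179.19*I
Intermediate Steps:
d = -7/8 (d = (⅛)*(-7) = -7/8 ≈ -0.87500)
(√(-7 + (d - 4)) - 1*(-26))² = (√(-7 + (-7/8 - 4)) - 1*(-26))² = (√(-7 - 39/8) + 26)² = (√(-95/8) + 26)² = (I*√190/4 + 26)² = (26 + I*√190/4)²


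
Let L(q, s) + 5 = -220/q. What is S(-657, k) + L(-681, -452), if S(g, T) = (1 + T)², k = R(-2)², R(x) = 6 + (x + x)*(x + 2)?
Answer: 929104/681 ≈ 1364.3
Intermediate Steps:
R(x) = 6 + 2*x*(2 + x) (R(x) = 6 + (2*x)*(2 + x) = 6 + 2*x*(2 + x))
L(q, s) = -5 - 220/q
k = 36 (k = (6 + 2*(-2)² + 4*(-2))² = (6 + 2*4 - 8)² = (6 + 8 - 8)² = 6² = 36)
S(-657, k) + L(-681, -452) = (1 + 36)² + (-5 - 220/(-681)) = 37² + (-5 - 220*(-1/681)) = 1369 + (-5 + 220/681) = 1369 - 3185/681 = 929104/681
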